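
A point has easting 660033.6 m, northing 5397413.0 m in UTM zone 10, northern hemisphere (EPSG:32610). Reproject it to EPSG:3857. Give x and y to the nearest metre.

Unproject from UTM 10N (λ₀ = -123°) → φ = 48.70920022°, λ = -120.82459959°.
Web Mercator (R = 6378137 m): x = -13450132.901 m, y = 6225662.034 m.

x -13450133 m, y 6225662 m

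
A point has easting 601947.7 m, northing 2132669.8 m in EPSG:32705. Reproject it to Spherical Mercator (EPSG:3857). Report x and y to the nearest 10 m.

x -16721210 m, y -11364320 m

Unproject from UTM 5S (λ₀ = -153°) → φ = -70.88870031°, λ = -150.20919906°.
Web Mercator (R = 6378137 m): x = -16721211.552 m, y = -11364323.073 m.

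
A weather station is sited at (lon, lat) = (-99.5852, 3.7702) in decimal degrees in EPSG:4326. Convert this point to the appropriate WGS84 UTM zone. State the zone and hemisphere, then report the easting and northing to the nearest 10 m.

Longitude -99.5852° lies in the 6° band [-102°, -96°), giving zone 14; latitude is north of the equator, so 14N.
Zone 14 central meridian λ₀ = 6×14 − 183 = -99°; Δλ = -0.5852°.
Transverse Mercator on WGS84 with k₀ = 0.9996 gives E = 435020.752 m, N = 416748.235 m.

Zone 14N: E 435020 m, N 416750 m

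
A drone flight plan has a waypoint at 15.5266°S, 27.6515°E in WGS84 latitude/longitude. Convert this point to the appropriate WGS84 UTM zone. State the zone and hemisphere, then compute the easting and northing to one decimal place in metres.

Zone 35S: E 569868.1 m, N 8283322.0 m

Longitude 27.6515° lies in the 6° band [24°, 30°), giving zone 35; latitude is south of the equator, so 35S.
Zone 35 central meridian λ₀ = 6×35 − 183 = 27°; Δλ = +0.6515°.
Transverse Mercator on WGS84 with k₀ = 0.9996 gives E = 569868.061 m, N = 8283322.016 m.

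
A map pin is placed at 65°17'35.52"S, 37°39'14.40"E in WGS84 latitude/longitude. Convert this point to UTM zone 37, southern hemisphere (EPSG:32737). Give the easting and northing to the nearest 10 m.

Zone 37 central meridian λ₀ = 6×37 − 183 = 39°; Δλ = -1.3460°.
Transverse Mercator on WGS84 with k₀ = 0.9996 gives E = 437227.451 m, N = 2758198.340 m.

E 437230 m, N 2758200 m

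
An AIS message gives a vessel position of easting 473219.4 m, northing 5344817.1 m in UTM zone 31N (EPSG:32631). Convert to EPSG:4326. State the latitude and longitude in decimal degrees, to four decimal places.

lat 48.2560°, lon 2.6392°

Zone 31N: λ₀ = 3°, k₀ = 0.9996, false easting 500000 m.
Meridian distance M = (N − FN)/k₀ = 5346955.9 m.
Inverse transverse Mercator on WGS84 gives φ = 48.25599989°, λ = 2.63920020°.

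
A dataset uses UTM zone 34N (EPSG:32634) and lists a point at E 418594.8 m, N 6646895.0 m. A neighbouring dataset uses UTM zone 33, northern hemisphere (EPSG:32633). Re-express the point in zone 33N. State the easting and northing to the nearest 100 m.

UTM 34N → geographic: φ = 59.95140006°, λ = 19.54260034°.
UTM 33N (λ₀ = 15°) forward: E = 753614.625 m, N = 6654708.107 m.

E 753600 m, N 6654700 m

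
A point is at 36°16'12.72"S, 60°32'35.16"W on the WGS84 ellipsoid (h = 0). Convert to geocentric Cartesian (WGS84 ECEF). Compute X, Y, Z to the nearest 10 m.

WGS84: a = 6378137 m, e² = 0.006694380; N(φ) = a/√(1−e²sin²φ) = 6385621.893 m.
X = (N+h)·cosφ·cosλ = 2531782.075 m; Y = (N+h)·cosφ·sinλ = -4482774.351 m; Z = (N(1−e²)+h)·sinφ = -3752405.817 m.

X 2531780 m, Y -4482770 m, Z -3752410 m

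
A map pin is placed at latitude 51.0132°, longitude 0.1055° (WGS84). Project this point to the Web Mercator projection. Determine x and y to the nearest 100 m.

x 11700 m, y 6623600 m

Web Mercator is spherical with R = a = 6378137 m.
x = R·λ = 6378137 × 0.001841322 = 11744.206 m.
y = R·ln tan(π/4 + φ/2) = 6378137 × 1.038489606 = 6623628.982 m.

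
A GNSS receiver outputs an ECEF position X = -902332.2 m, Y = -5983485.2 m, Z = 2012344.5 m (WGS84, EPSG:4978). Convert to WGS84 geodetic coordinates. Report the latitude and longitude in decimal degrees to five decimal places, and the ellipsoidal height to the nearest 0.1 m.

λ = atan2(Y, X) = -98.57580023°; p = √(X²+Y²) = 6051140.3 m.
Bowring's method on WGS84 (a = 6378137 m, b = 6356752.314 m) gives φ = 18.51039979°, h = 978.652 m.

lat 18.51040°, lon -98.57580°, h 978.7 m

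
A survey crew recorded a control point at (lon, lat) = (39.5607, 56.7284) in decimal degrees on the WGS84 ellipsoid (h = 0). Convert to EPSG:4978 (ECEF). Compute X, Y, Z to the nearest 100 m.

X 2704000 m, Y 2233800 m, Z 5309400 m

WGS84: a = 6378137 m, e² = 0.006694380; N(φ) = a/√(1−e²sin²φ) = 6393113.032 m.
X = (N+h)·cosφ·cosλ = 2703966.185 m; Y = (N+h)·cosφ·sinλ = 2233793.140 m; Z = (N(1−e²)+h)·sinφ = 5309367.609 m.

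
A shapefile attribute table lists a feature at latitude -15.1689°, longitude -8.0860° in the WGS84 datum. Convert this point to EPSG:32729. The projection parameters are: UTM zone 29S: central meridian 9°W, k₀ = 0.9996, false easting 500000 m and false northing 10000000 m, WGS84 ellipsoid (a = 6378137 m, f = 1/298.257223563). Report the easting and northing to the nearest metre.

Zone 29 central meridian λ₀ = 6×29 − 183 = -9°; Δλ = +0.9140°.
Transverse Mercator on WGS84 with k₀ = 0.9996 gives E = 598187.890 m, N = 8322787.839 m.

E 598188 m, N 8322788 m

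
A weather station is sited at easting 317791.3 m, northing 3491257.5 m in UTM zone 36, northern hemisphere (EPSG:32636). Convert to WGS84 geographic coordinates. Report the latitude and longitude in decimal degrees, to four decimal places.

Zone 36N: λ₀ = 33°, k₀ = 0.9996, false easting 500000 m.
Meridian distance M = (N − FN)/k₀ = 3492654.6 m.
Inverse transverse Mercator on WGS84 gives φ = 31.54189978°, λ = 31.08060031°.

lat 31.5419°, lon 31.0806°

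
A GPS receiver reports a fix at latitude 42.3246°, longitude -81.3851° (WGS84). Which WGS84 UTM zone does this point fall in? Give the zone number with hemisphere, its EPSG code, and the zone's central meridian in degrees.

Zone 17N (EPSG:32617), central meridian -81°

UTM zone = ⌊(λ + 180)/6⌋ + 1; -81.3851° ∈ [-84°, -78°) → zone 17.
Hemisphere: N (φ ≥ 0).
Central meridian λ₀ = 6×17 − 183 = -81°.
EPSG code: 32617.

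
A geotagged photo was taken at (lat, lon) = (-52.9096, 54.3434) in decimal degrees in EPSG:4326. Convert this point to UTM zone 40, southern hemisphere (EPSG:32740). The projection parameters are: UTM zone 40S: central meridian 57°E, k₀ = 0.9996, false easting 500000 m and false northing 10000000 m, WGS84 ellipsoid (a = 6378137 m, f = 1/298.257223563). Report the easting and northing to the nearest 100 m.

E 321400 m, N 4134500 m

Zone 40 central meridian λ₀ = 6×40 − 183 = 57°; Δλ = -2.6566°.
Transverse Mercator on WGS84 with k₀ = 0.9996 gives E = 321359.844 m, N = 4134481.050 m.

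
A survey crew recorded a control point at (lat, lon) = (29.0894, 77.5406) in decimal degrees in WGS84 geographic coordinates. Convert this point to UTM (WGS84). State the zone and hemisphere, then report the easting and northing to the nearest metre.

Longitude 77.5406° lies in the 6° band [72°, 78°), giving zone 43; latitude is north of the equator, so 43N.
Zone 43 central meridian λ₀ = 6×43 − 183 = 75°; Δλ = +2.5406°.
Transverse Mercator on WGS84 with k₀ = 0.9996 gives E = 747284.078 m, N = 3220557.007 m.

Zone 43N: E 747284 m, N 3220557 m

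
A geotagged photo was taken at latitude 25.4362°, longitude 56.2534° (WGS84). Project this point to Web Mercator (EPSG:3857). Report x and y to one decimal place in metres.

Web Mercator is spherical with R = a = 6378137 m.
x = R·λ = 6378137 × 0.981807045 = 6262099.843 m.
y = R·ln tan(π/4 + φ/2) = 6378137 × 0.459290513 = 2929417.813 m.

x 6262099.8 m, y 2929417.8 m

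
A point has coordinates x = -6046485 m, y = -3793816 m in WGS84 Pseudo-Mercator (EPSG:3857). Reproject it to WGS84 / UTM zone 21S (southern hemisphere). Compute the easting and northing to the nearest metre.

Web Mercator inverse (R = 6378137 m) → φ = -32.23209949°, λ = -54.31649891°.
UTM 21S forward: E = 752870.583 m, N = 6430677.592 m.

E 752871 m, N 6430678 m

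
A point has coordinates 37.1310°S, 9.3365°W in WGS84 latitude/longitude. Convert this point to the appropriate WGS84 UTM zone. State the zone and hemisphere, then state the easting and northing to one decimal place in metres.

Longitude -9.3365° lies in the 6° band [-12°, -6°), giving zone 29; latitude is south of the equator, so 29S.
Zone 29 central meridian λ₀ = 6×29 − 183 = -9°; Δλ = -0.3365°.
Transverse Mercator on WGS84 with k₀ = 0.9996 gives E = 470110.949 m, N = 5890542.231 m.

Zone 29S: E 470110.9 m, N 5890542.2 m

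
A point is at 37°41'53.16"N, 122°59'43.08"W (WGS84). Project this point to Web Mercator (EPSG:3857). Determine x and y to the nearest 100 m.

Web Mercator is spherical with R = a = 6378137 m.
x = R·λ = 6378137 × -2.146672949 = -13691774.166 m.
y = R·ln tan(π/4 + φ/2) = 6378137 × 0.711315047 = 4536864.817 m.

x -13691800 m, y 4536900 m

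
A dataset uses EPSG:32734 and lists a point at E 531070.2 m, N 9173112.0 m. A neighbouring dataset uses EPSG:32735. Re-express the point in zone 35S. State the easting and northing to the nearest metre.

E -131956 m, N 9169006 m

UTM 34S → geographic: φ = -7.48059979°, λ = 21.28159980°.
UTM 35S (λ₀ = 27°) forward: E = -131956.079 m, N = 9169005.932 m.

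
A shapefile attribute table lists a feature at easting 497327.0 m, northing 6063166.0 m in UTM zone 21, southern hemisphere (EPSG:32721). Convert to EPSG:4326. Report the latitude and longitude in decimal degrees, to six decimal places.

Zone 21S: λ₀ = -57°, k₀ = 0.9996, false easting 500000 m, false northing 10000000 m.
Meridian distance M = (N − FN)/k₀ = -3938409.4 m.
Inverse transverse Mercator on WGS84 gives φ = -35.57520006°, λ = -57.02950055°.

lat -35.575200°, lon -57.029501°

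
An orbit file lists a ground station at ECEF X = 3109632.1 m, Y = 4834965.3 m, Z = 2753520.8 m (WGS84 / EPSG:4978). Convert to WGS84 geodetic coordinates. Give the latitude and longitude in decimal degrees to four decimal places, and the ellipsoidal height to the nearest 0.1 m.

lat 25.7441°, lon 57.2527°, h -74.9 m

λ = atan2(Y, X) = 57.25269988°; p = √(X²+Y²) = 5748626.0 m.
Bowring's method on WGS84 (a = 6378137 m, b = 6356752.314 m) gives φ = 25.74409980°, h = -74.858 m.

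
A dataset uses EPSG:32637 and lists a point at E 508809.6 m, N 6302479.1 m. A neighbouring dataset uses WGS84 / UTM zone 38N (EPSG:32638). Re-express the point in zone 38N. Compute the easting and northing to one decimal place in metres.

UTM 37N → geographic: φ = 56.86599973°, λ = 39.14450017°.
UTM 38N (λ₀ = 45°) forward: E = 143263.975 m, N = 6317755.809 m.

E 143264.0 m, N 6317755.8 m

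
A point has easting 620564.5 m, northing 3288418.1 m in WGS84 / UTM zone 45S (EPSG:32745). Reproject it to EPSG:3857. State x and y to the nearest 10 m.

x 9929310 m, y -8516930 m

Unproject from UTM 45S (λ₀ = 87°) → φ = -60.52219988°, λ = 89.19649943°.
Web Mercator (R = 6378137 m): x = 9929308.897 m, y = -8516929.017 m.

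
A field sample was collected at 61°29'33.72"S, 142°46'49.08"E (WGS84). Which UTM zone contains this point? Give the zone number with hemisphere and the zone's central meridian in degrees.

Zone 54S, central meridian 141°

UTM zone = ⌊(λ + 180)/6⌋ + 1; 142.7803° ∈ [138°, 144°) → zone 54.
Hemisphere: S (φ < 0).
Central meridian λ₀ = 6×54 − 183 = 141°.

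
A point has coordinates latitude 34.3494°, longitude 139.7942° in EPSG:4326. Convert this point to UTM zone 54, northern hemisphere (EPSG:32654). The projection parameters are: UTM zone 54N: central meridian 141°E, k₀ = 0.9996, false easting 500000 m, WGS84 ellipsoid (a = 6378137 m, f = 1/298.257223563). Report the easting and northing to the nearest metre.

Zone 54 central meridian λ₀ = 6×54 − 183 = 141°; Δλ = -1.2058°.
Transverse Mercator on WGS84 with k₀ = 0.9996 gives E = 389101.970 m, N = 3801556.348 m.

E 389102 m, N 3801556 m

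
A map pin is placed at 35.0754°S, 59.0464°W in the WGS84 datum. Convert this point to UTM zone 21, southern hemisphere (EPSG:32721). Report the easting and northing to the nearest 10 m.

E 313420 m, N 6116680 m

Zone 21 central meridian λ₀ = 6×21 − 183 = -57°; Δλ = -2.0464°.
Transverse Mercator on WGS84 with k₀ = 0.9996 gives E = 313420.488 m, N = 6116680.096 m.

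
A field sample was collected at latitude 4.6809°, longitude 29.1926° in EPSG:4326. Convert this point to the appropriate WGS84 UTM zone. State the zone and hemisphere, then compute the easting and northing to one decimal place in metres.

Zone 35N: E 743232.1 m, N 517771.6 m

Longitude 29.1926° lies in the 6° band [24°, 30°), giving zone 35; latitude is north of the equator, so 35N.
Zone 35 central meridian λ₀ = 6×35 − 183 = 27°; Δλ = +2.1926°.
Transverse Mercator on WGS84 with k₀ = 0.9996 gives E = 743232.118 m, N = 517771.574 m.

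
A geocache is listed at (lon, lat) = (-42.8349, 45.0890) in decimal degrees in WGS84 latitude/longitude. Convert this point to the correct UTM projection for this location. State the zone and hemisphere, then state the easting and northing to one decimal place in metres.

Zone 23N: E 670378.5 m, N 4995117.6 m

Longitude -42.8349° lies in the 6° band [-48°, -42°), giving zone 23; latitude is north of the equator, so 23N.
Zone 23 central meridian λ₀ = 6×23 − 183 = -45°; Δλ = +2.1651°.
Transverse Mercator on WGS84 with k₀ = 0.9996 gives E = 670378.547 m, N = 4995117.605 m.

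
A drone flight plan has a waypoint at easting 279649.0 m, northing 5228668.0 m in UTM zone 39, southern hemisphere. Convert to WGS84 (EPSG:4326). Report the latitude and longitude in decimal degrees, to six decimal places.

lat -43.062700°, lon 48.293900°

Zone 39S: λ₀ = 51°, k₀ = 0.9996, false easting 500000 m, false northing 10000000 m.
Meridian distance M = (N − FN)/k₀ = -4773241.3 m.
Inverse transverse Mercator on WGS84 gives φ = -43.06270031°, λ = 48.29390007°.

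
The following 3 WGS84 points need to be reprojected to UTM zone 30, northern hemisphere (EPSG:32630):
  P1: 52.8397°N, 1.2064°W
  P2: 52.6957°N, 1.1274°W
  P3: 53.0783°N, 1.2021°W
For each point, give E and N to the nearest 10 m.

UTM zone 30N: λ₀ = -3°, k₀ = 0.9996.
P1 (52.8397°, -1.2064°) → (620809.181, 5855945.895) m.
P2 (52.6957°, -1.1274°) → (626546.694, 5840065.706) m.
P3 (53.0783°, -1.2021°) → (620433.854, 5882491.654) m.

P1: E 620810 m, N 5855950 m; P2: E 626550 m, N 5840070 m; P3: E 620430 m, N 5882490 m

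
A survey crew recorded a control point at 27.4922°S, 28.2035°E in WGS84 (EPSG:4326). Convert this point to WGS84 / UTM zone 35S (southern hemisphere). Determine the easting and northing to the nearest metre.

E 618886 m, N 6958471 m

Zone 35 central meridian λ₀ = 6×35 − 183 = 27°; Δλ = +1.2035°.
Transverse Mercator on WGS84 with k₀ = 0.9996 gives E = 618886.271 m, N = 6958470.721 m.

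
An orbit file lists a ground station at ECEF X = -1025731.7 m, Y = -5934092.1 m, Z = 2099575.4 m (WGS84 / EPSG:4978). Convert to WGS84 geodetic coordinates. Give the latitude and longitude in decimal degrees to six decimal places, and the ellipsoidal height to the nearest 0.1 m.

λ = atan2(Y, X) = -99.80690046°; p = √(X²+Y²) = 6022090.5 m.
Bowring's method on WGS84 (a = 6378137 m, b = 6356752.314 m) gives φ = 19.34079970°, h = 1791.855 m.

lat 19.340800°, lon -99.806900°, h 1791.9 m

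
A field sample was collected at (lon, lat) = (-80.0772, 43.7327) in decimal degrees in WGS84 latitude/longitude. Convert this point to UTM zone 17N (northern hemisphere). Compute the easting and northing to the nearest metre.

E 574316 m, N 4842599 m

Zone 17 central meridian λ₀ = 6×17 − 183 = -81°; Δλ = +0.9228°.
Transverse Mercator on WGS84 with k₀ = 0.9996 gives E = 574316.163 m, N = 4842598.849 m.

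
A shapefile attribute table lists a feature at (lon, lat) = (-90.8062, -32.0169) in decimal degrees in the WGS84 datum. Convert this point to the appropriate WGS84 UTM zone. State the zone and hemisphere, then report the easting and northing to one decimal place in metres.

Longitude -90.8062° lies in the 6° band [-96°, -90°), giving zone 15; latitude is south of the equator, so 15S.
Zone 15 central meridian λ₀ = 6×15 − 183 = -93°; Δλ = +2.1938°.
Transverse Mercator on WGS84 with k₀ = 0.9996 gives E = 707200.455 m, N = 6455587.383 m.

Zone 15S: E 707200.5 m, N 6455587.4 m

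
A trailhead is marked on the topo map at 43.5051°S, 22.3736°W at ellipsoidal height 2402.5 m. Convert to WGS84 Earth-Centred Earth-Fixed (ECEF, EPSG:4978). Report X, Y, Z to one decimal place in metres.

WGS84: a = 6378137 m, e² = 0.006694380; N(φ) = a/√(1−e²sin²φ) = 6388278.798 m.
X = (N+h)·cosφ·cosλ = 4286310.655 m; Y = (N+h)·cosφ·sinλ = -1764379.693 m; Z = (N(1−e²)+h)·sinφ = -4370026.688 m.

X 4286310.7 m, Y -1764379.7 m, Z -4370026.7 m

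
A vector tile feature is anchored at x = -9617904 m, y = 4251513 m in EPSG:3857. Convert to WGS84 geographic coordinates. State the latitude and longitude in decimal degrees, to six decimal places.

lat 35.642297°, lon -86.399102°

R = 6378137 m. λ = x/R = -86.39910164°.
φ = 2·arctan(exp(y/R)) − 90° = 2·arctan(1.94756) − 90° = 35.64229727°.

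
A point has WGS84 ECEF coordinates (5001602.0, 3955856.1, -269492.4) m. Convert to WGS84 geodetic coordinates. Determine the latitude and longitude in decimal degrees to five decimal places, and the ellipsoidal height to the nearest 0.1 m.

lat -2.43620°, lon 38.34110°, h 4490.6 m

λ = atan2(Y, X) = 38.34110005°; p = √(X²+Y²) = 6376897.4 m.
Bowring's method on WGS84 (a = 6378137 m, b = 6356752.314 m) gives φ = -2.43620001°, h = 4490.619 m.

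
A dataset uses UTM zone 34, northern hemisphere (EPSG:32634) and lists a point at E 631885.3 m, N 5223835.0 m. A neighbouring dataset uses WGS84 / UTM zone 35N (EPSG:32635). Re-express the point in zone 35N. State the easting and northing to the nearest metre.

UTM 34N → geographic: φ = 47.15479959°, λ = 22.73980013°.
UTM 35N (λ₀ = 27°) forward: E = 177074.686 m, N = 5231176.854 m.

E 177075 m, N 5231177 m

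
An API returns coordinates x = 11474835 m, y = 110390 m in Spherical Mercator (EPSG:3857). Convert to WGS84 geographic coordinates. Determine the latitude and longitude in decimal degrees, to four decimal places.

lat 0.9916°, lon 103.0802°

R = 6378137 m. λ = x/R = 103.08019663°.
φ = 2·arctan(exp(y/R)) − 90° = 2·arctan(1.01746) − 90° = 0.99160074°.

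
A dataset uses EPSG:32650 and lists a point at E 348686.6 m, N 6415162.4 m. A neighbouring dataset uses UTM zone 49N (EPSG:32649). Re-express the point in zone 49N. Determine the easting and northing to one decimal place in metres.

UTM 50N → geographic: φ = 57.85269978°, λ = 114.45020031°.
UTM 49N (λ₀ = 111°) forward: E = 704721.725 m, N = 6417532.307 m.

E 704721.7 m, N 6417532.3 m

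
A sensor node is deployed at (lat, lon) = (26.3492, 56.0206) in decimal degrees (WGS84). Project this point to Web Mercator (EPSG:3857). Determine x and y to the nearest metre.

x 6236185 m, y 3042396 m

Web Mercator is spherical with R = a = 6378137 m.
x = R·λ = 6378137 × 0.977743919 = 6236184.666 m.
y = R·ln tan(π/4 + φ/2) = 6378137 × 0.477003792 = 3042395.537 m.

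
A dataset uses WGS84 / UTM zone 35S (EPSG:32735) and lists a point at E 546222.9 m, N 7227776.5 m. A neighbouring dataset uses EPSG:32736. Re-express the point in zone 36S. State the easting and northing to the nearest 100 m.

UTM 35S → geographic: φ = -25.06500041°, λ = 27.45830022°.
UTM 36S (λ₀ = 33°) forward: E = -59479.652 m, N = 7216368.408 m.

E -59500 m, N 7216400 m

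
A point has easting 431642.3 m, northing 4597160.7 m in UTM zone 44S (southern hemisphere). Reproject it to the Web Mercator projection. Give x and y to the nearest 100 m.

Unproject from UTM 44S (λ₀ = 81°) → φ = -48.77479986°, λ = 80.06959986°.
Web Mercator (R = 6378137 m): x = 8913307.084 m, y = -6236735.673 m.

x 8913300 m, y -6236700 m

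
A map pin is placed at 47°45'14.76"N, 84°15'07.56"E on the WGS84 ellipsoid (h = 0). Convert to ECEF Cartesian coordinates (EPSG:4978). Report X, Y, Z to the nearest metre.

X 430251 m, Y 4274397 m, Z 4698538 m

WGS84: a = 6378137 m, e² = 0.006694380; N(φ) = a/√(1−e²sin²φ) = 6389868.323 m.
X = (N+h)·cosφ·cosλ = 430250.936 m; Y = (N+h)·cosφ·sinλ = 4274397.432 m; Z = (N(1−e²)+h)·sinφ = 4698538.011 m.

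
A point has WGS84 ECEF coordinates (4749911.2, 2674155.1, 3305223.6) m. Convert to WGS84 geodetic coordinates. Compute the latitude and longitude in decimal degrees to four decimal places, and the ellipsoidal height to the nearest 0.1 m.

λ = atan2(Y, X) = 29.37909978°; p = √(X²+Y²) = 5450941.4 m.
Bowring's method on WGS84 (a = 6378137 m, b = 6356752.314 m) gives φ = 31.40169999°, h = 2369.492 m.

lat 31.4017°, lon 29.3791°, h 2369.5 m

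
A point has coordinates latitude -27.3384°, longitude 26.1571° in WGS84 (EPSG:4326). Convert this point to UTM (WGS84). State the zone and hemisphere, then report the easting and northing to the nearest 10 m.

Longitude 26.1571° lies in the 6° band [24°, 30°), giving zone 35; latitude is south of the equator, so 35S.
Zone 35 central meridian λ₀ = 6×35 − 183 = 27°; Δλ = -0.8429°.
Transverse Mercator on WGS84 with k₀ = 0.9996 gives E = 416621.550 m, N = 6975801.271 m.

Zone 35S: E 416620 m, N 6975800 m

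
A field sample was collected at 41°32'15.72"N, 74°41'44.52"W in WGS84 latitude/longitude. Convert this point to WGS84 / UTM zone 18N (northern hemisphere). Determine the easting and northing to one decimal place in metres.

Zone 18 central meridian λ₀ = 6×18 − 183 = -75°; Δλ = +0.3043°.
Transverse Mercator on WGS84 with k₀ = 0.9996 gives E = 525383.001 m, N = 4598494.356 m.

E 525383.0 m, N 4598494.4 m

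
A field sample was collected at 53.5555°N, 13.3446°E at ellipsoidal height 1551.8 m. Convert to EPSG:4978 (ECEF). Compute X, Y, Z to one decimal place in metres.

X 3695499.2 m, Y 876616.9 m, Z 5108757.6 m

WGS84: a = 6378137 m, e² = 0.006694380; N(φ) = a/√(1−e²sin²φ) = 6391997.134 m.
X = (N+h)·cosφ·cosλ = 3695499.203 m; Y = (N+h)·cosφ·sinλ = 876616.940 m; Z = (N(1−e²)+h)·sinφ = 5108757.554 m.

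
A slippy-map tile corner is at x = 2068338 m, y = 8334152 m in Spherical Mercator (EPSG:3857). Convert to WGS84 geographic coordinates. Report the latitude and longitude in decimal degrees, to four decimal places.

R = 6378137 m. λ = x/R = 18.58019638°.
φ = 2·arctan(exp(y/R)) − 90° = 2·arctan(3.69387) − 90° = 59.70410170°.

lat 59.7041°, lon 18.5802°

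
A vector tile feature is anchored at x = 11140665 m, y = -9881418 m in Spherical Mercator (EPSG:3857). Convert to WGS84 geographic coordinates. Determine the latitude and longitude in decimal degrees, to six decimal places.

R = 6378137 m. λ = x/R = 100.07829645°.
φ = 2·arctan(exp(y/R)) − 90° = 2·arctan(0.21240) − 90° = -66.01669998°.

lat -66.016700°, lon 100.078296°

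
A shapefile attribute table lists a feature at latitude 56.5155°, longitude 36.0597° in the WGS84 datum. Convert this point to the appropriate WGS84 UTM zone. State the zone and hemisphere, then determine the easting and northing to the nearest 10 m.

Longitude 36.0597° lies in the 6° band [36°, 42°), giving zone 37; latitude is north of the equator, so 37N.
Zone 37 central meridian λ₀ = 6×37 − 183 = 39°; Δλ = -2.9403°.
Transverse Mercator on WGS84 with k₀ = 0.9996 gives E = 319099.378 m, N = 6267328.479 m.

Zone 37N: E 319100 m, N 6267330 m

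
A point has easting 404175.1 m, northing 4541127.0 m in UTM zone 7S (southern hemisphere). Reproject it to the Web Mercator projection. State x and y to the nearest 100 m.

x -15842700 m, y -6321700 m

Unproject from UTM 7S (λ₀ = -141°) → φ = -49.27509974°, λ = -142.31739978°.
Web Mercator (R = 6378137 m): x = -15842700.474 m, y = -6321669.633 m.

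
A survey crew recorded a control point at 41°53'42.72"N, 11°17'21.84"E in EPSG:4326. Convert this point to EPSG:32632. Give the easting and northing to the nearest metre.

Zone 32 central meridian λ₀ = 6×32 − 183 = 9°; Δλ = +2.2894°.
Transverse Mercator on WGS84 with k₀ = 0.9996 gives E = 689919.008 m, N = 4640674.978 m.

E 689919 m, N 4640675 m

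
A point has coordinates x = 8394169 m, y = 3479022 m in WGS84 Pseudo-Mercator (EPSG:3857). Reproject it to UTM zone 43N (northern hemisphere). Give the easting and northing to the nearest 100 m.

E 539200 m, N 3297700 m

Web Mercator inverse (R = 6378137 m) → φ = 29.80899903°, λ = 75.40610310°.
UTM 43N forward: E = 539242.659 m, N = 3297690.339 m.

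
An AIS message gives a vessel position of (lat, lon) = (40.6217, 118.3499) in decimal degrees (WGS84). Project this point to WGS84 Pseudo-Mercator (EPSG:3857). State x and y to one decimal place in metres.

x 13174650.6 m, y 4956701.6 m

Web Mercator is spherical with R = a = 6378137 m.
x = R·λ = 6378137 × 2.065595424 = 13174650.603 m.
y = R·ln tan(π/4 + φ/2) = 6378137 × 0.777139409 = 4956701.618 m.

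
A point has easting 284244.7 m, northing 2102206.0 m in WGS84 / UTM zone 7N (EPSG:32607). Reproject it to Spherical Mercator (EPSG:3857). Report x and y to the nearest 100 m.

Unproject from UTM 7N (λ₀ = -141°) → φ = 19.00110009°, λ = -143.04960029°.
Web Mercator (R = 6378137 m): x = -15924208.663 m, y = 2155065.433 m.

x -15924200 m, y 2155100 m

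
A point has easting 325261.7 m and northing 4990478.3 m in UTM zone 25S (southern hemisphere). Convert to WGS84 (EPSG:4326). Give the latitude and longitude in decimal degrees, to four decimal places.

lat -45.2175°, lon -35.2255°

Zone 25S: λ₀ = -33°, k₀ = 0.9996, false easting 500000 m, false northing 10000000 m.
Meridian distance M = (N − FN)/k₀ = -5011526.3 m.
Inverse transverse Mercator on WGS84 gives φ = -45.21749995°, λ = -35.22550013°.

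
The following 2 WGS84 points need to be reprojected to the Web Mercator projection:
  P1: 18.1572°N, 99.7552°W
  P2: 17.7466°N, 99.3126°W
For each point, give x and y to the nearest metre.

Web Mercator: x = R·λ, y = R·ln tan(π/4+φ/2), R = 6378137 m.
P1 (18.1572°, -99.7552°) → (-11104698.068, 2055956.757) m.
P2 (17.7466°, -99.3126°) → (-11055428.061, 2007909.715) m.

P1: x -11104698 m, y 2055957 m; P2: x -11055428 m, y 2007910 m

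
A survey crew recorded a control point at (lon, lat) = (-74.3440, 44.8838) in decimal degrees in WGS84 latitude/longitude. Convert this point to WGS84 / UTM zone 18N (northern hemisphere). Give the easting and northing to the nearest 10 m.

E 551810 m, N 4970250 m

Zone 18 central meridian λ₀ = 6×18 − 183 = -75°; Δλ = +0.6560°.
Transverse Mercator on WGS84 with k₀ = 0.9996 gives E = 551807.239 m, N = 4970251.477 m.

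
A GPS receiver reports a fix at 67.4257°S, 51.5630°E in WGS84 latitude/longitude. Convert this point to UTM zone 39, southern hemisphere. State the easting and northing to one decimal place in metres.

E 524118.0 m, N 2521053.4 m

Zone 39 central meridian λ₀ = 6×39 − 183 = 51°; Δλ = +0.5630°.
Transverse Mercator on WGS84 with k₀ = 0.9996 gives E = 524117.970 m, N = 2521053.358 m.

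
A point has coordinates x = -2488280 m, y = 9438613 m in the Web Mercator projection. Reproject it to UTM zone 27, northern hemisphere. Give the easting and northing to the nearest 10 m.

E 434670 m, N 7136460 m

Web Mercator inverse (R = 6378137 m) → φ = 64.34769932°, λ = -22.35259955°.
UTM 27N forward: E = 434668.544 m, N = 7136455.375 m.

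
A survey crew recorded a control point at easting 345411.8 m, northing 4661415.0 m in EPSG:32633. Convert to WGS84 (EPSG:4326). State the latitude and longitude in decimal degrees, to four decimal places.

Zone 33N: λ₀ = 15°, k₀ = 0.9996, false easting 500000 m.
Meridian distance M = (N − FN)/k₀ = 4663280.3 m.
Inverse transverse Mercator on WGS84 gives φ = 42.08959976°, λ = 13.13079972°.

lat 42.0896°, lon 13.1308°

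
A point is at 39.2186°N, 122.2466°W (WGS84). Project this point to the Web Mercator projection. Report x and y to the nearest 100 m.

Web Mercator is spherical with R = a = 6378137 m.
x = R·λ = 6378137 × -2.133605669 = -13608429.263 m.
y = R·ln tan(π/4 + φ/2) = 6378137 × 0.745207056 = 4753032.694 m.

x -13608400 m, y 4753000 m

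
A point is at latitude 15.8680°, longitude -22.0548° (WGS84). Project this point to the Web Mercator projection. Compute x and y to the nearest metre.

x -2455129 m, y 1789441 m

Web Mercator is spherical with R = a = 6378137 m.
x = R·λ = 6378137 × -0.384928876 = -2455129.106 m.
y = R·ln tan(π/4 + φ/2) = 6378137 × 0.280558643 = 1789441.460 m.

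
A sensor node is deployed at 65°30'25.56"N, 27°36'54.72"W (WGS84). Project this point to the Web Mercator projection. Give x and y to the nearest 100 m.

Web Mercator is spherical with R = a = 6378137 m.
x = R·λ = 6378137 × -0.481976164 = -3074110.002 m.
y = R·ln tan(π/4 + φ/2) = 6378137 × 1.527598031 = 9743229.524 m.

x -3074100 m, y 9743200 m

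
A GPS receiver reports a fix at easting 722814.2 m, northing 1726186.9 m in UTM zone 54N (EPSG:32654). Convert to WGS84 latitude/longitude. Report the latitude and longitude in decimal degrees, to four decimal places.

lat 15.6037°, lon 143.0781°

Zone 54N: λ₀ = 141°, k₀ = 0.9996, false easting 500000 m.
Meridian distance M = (N − FN)/k₀ = 1726877.7 m.
Inverse transverse Mercator on WGS84 gives φ = 15.60369999°, λ = 143.07809998°.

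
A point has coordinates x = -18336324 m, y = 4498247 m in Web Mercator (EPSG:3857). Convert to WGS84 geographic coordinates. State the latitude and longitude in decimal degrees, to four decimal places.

R = 6378137 m. λ = x/R = -164.71800104°.
φ = 2·arctan(exp(y/R)) − 90° = 2·arctan(2.02437) − 90° = 37.42310209°.

lat 37.4231°, lon -164.7180°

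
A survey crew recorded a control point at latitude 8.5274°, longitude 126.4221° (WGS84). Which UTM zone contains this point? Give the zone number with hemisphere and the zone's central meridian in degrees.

Zone 52N, central meridian 129°

UTM zone = ⌊(λ + 180)/6⌋ + 1; 126.4221° ∈ [126°, 132°) → zone 52.
Hemisphere: N (φ ≥ 0).
Central meridian λ₀ = 6×52 − 183 = 129°.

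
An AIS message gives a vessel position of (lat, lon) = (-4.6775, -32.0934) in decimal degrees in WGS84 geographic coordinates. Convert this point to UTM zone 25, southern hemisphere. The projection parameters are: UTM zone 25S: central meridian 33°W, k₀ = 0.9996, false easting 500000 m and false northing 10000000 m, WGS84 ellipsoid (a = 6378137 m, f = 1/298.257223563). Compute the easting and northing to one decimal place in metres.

Zone 25 central meridian λ₀ = 6×25 − 183 = -33°; Δλ = +0.9066°.
Transverse Mercator on WGS84 with k₀ = 0.9996 gives E = 600552.299 m, N = 9482919.314 m.

E 600552.3 m, N 9482919.3 m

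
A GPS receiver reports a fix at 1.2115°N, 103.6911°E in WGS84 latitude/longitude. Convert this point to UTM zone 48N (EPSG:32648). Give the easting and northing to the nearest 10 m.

E 354370 m, N 133940 m

Zone 48 central meridian λ₀ = 6×48 − 183 = 105°; Δλ = -1.3089°.
Transverse Mercator on WGS84 with k₀ = 0.9996 gives E = 354371.800 m, N = 133942.526 m.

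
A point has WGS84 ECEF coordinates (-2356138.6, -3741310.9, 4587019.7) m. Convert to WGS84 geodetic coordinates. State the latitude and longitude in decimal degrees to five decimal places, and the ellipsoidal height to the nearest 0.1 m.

lat 46.24540°, lon -122.20120°, h 3967.8 m

λ = atan2(Y, X) = -122.20119948°; p = √(X²+Y²) = 4421402.1 m.
Bowring's method on WGS84 (a = 6378137 m, b = 6356752.314 m) gives φ = 46.24539990°, h = 3967.784 m.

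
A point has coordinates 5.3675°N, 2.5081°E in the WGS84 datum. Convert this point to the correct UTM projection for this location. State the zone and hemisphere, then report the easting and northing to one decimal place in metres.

Longitude 2.5081° lies in the 6° band [0°, 6°), giving zone 31; latitude is north of the equator, so 31N.
Zone 31 central meridian λ₀ = 6×31 − 183 = 3°; Δλ = -0.4919°.
Transverse Mercator on WGS84 with k₀ = 0.9996 gives E = 445501.595 m, N = 593309.304 m.

Zone 31N: E 445501.6 m, N 593309.3 m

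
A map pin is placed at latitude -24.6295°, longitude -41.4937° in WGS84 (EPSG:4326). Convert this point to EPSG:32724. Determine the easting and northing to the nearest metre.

Zone 24 central meridian λ₀ = 6×24 − 183 = -39°; Δλ = -2.4937°.
Transverse Mercator on WGS84 with k₀ = 0.9996 gives E = 247559.733 m, N = 7273785.786 m.

E 247560 m, N 7273786 m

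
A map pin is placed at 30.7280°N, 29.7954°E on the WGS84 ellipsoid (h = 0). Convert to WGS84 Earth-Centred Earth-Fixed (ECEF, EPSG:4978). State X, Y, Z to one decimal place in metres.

X 4762048.2 m, Y 2726743.0 m, Z 3240008.1 m

WGS84: a = 6378137 m, e² = 0.006694380; N(φ) = a/√(1−e²sin²φ) = 6383718.141 m.
X = (N+h)·cosφ·cosλ = 4762048.155 m; Y = (N+h)·cosφ·sinλ = 2726742.997 m; Z = (N(1−e²)+h)·sinφ = 3240008.131 m.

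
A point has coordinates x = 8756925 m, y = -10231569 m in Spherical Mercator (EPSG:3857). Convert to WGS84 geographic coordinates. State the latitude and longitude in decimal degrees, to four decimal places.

R = 6378137 m. λ = x/R = 78.66479569°.
φ = 2·arctan(exp(y/R)) − 90° = 2·arctan(0.20106) − 90° = -67.26360100°.

lat -67.2636°, lon 78.6648°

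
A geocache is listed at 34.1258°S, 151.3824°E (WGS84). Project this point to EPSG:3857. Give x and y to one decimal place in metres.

x 16851811.7 m, y -4045706.4 m

Web Mercator is spherical with R = a = 6378137 m.
x = R·λ = 6378137 × 2.642121310 = 16851811.683 m.
y = R·ln tan(π/4 + φ/2) = 6378137 × -0.634308486 = -4045706.427 m.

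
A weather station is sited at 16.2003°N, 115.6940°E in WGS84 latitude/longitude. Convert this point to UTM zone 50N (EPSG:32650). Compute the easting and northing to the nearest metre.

Zone 50 central meridian λ₀ = 6×50 − 183 = 117°; Δλ = -1.3060°.
Transverse Mercator on WGS84 with k₀ = 0.9996 gives E = 360398.785 m, N = 1791535.600 m.

E 360399 m, N 1791536 m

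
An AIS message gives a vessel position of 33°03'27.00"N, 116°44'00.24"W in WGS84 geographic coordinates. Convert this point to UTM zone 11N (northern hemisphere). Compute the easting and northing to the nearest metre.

Zone 11 central meridian λ₀ = 6×11 − 183 = -117°; Δλ = +0.2666°.
Transverse Mercator on WGS84 with k₀ = 0.9996 gives E = 524888.531 m, N = 3657693.014 m.

E 524889 m, N 3657693 m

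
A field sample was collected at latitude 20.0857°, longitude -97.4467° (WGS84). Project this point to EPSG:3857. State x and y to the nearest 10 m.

x -10847720 m, y 2283190 m

Web Mercator is spherical with R = a = 6378137 m.
x = R·λ = 6378137 × -1.700765760 = -10847717.023 m.
y = R·ln tan(π/4 + φ/2) = 6378137 × 0.357970680 = 2283186.037 m.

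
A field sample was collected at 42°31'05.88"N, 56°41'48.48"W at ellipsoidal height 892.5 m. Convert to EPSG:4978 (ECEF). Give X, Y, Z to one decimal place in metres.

WGS84: a = 6378137 m, e² = 0.006694380; N(φ) = a/√(1−e²sin²φ) = 6387910.292 m.
X = (N+h)·cosφ·cosλ = 2585535.698 m; Y = (N+h)·cosφ·sinλ = -3935622.895 m; Z = (N(1−e²)+h)·sinφ = 4288816.439 m.

X 2585535.7 m, Y -3935622.9 m, Z 4288816.4 m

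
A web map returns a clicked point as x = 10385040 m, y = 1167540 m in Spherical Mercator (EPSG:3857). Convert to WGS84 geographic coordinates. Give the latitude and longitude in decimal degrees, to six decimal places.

R = 6378137 m. λ = x/R = 93.29040158°.
φ = 2·arctan(exp(y/R)) − 90° = 2·arctan(1.20088) − 90° = 10.43010219°.

lat 10.430102°, lon 93.290402°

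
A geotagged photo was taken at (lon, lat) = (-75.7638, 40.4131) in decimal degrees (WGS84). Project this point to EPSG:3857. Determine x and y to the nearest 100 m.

x -8434000 m, y 4926200 m

Web Mercator is spherical with R = a = 6378137 m.
x = R·λ = 6378137 × -1.322327764 = -8433987.637 m.
y = R·ln tan(π/4 + φ/2) = 6378137 × 0.772350248 = 4926155.694 m.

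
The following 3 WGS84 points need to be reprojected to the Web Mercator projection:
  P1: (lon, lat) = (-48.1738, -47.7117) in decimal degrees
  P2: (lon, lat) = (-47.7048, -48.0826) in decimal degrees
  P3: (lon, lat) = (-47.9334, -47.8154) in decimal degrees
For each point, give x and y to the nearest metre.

P1: x -5362683 m, y -6059025 m; P2: x -5310474 m, y -6120608 m; P3: x -5335922 m, y -6076199 m

Web Mercator: x = R·λ, y = R·ln tan(π/4+φ/2), R = 6378137 m.
P1 (-47.7117°, -48.1738°) → (-5362682.886, -6059025.306) m.
P2 (-48.0826°, -47.7048°) → (-5310474.044, -6120607.549) m.
P3 (-47.8154°, -47.9334°) → (-5335921.680, -6076198.735) m.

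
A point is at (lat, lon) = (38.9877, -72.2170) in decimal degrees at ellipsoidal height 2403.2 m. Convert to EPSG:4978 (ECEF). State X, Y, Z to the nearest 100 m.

WGS84: a = 6378137 m, e² = 0.006694380; N(φ) = a/√(1−e²sin²φ) = 6386604.431 m.
X = (N+h)·cosφ·cosλ = 1516696.560 m; Y = (N+h)·cosφ·sinλ = -4728776.692 m; Z = (N(1−e²)+h)·sinφ = 3992767.728 m.

X 1516700 m, Y -4728800 m, Z 3992800 m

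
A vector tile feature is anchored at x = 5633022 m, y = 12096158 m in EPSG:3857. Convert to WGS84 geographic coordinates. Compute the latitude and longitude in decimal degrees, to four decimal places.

R = 6378137 m. λ = x/R = 50.60229758°.
φ = 2·arctan(exp(y/R)) − 90° = 2·arctan(6.66256) − 90° = 72.92809929°.

lat 72.9281°, lon 50.6023°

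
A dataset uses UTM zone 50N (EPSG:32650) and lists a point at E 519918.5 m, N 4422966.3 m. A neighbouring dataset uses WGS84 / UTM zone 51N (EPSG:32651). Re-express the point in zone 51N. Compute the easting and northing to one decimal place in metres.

E 7289.7 m, N 4438893.7 m

UTM 50N → geographic: φ = 39.95660006°, λ = 117.23320014°.
UTM 51N (λ₀ = 123°) forward: E = 7289.668 m, N = 4438893.672 m.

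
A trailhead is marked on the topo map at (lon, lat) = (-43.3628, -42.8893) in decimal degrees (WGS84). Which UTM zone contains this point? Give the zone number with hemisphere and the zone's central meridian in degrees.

Zone 23S, central meridian -45°

UTM zone = ⌊(λ + 180)/6⌋ + 1; -43.3628° ∈ [-48°, -42°) → zone 23.
Hemisphere: S (φ < 0).
Central meridian λ₀ = 6×23 − 183 = -45°.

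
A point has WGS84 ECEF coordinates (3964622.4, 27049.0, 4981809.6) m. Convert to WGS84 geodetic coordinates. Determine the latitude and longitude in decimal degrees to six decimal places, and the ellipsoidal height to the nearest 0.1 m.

lat 51.673200°, lon 0.390900°, h 1878.9 m

λ = atan2(Y, X) = 0.39089965°; p = √(X²+Y²) = 3964714.7 m.
Bowring's method on WGS84 (a = 6378137 m, b = 6356752.314 m) gives φ = 51.67320002°, h = 1878.947 m.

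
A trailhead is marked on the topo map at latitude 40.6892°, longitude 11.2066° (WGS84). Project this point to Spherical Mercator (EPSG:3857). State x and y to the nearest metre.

x 1247513 m, y 4966606 m

Web Mercator is spherical with R = a = 6378137 m.
x = R·λ = 6378137 × 0.195592068 = 1247513.006 m.
y = R·ln tan(π/4 + φ/2) = 6378137 × 0.778692314 = 4966606.257 m.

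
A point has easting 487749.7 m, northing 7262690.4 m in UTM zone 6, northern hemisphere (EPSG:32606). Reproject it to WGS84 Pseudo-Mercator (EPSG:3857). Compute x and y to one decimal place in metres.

x -16393420.3 m, y 9737673.5 m

Unproject from UTM 6N (λ₀ = -147°) → φ = 65.48639996°, λ = -147.26460035°.
Web Mercator (R = 6378137 m): x = -16393420.323 m, y = 9737673.536 m.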